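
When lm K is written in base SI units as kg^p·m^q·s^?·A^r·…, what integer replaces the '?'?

lm = cd·sr = cd (luminous flux; sr is dimensionless).
Combining: lm·K = cd · K = K·cd.
The exponent of s is 0.

0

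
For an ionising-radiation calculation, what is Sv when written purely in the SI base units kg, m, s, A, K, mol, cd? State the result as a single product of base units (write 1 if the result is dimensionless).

m²·s⁻²

Sv = m²·s⁻².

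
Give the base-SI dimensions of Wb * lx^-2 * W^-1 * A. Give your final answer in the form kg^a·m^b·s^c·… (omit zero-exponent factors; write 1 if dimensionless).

m⁴·s·cd⁻²

Wb = V·s (flux: a volt is a weber per second),
    = kg·m²·s⁻²·A⁻¹.
lx = lm/m² (illuminance = luminous flux per area),
    = m⁻²·cd.
So lx⁻² = m⁴·cd⁻².
W = J/s (power = energy per time),
    = kg·m²·s⁻³.
So W⁻¹ = kg⁻¹·m⁻²·s³.
Combining: Wb·lx⁻²·W⁻¹·A = (kg·m²·s⁻²·A⁻¹) · (m⁴·cd⁻²) · (kg⁻¹·m⁻²·s³) · A = m⁴·s·cd⁻².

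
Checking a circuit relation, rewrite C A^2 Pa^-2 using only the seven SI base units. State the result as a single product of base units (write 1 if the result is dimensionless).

kg⁻²·m²·s⁵·A³

C = A·s = s·A (charge = current × time).
Pa = N/m² (pressure = force per area),
    = kg·m⁻¹·s⁻².
So Pa⁻² = kg⁻²·m²·s⁴.
Combining: C·A²·Pa⁻² = (s·A) · A² · (kg⁻²·m²·s⁴) = kg⁻²·m²·s⁵·A³.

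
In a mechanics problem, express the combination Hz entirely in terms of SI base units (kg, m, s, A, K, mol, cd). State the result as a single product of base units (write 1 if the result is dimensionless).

Hz = 1/s = s⁻¹ (frequency is cycles per second).

s⁻¹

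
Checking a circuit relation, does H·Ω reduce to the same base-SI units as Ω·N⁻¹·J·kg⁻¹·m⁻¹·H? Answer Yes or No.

No

Left side:
  H = Wb/A (inductance = flux per current),
      = kg·m²·s⁻²·A⁻².
  Ω = V/A (resistance = voltage per current),
      = kg·m²·s⁻³·A⁻².
  Combining: H·Ω = (kg·m²·s⁻²·A⁻²) · (kg·m²·s⁻³·A⁻²) = kg²·m⁴·s⁻⁵·A⁻⁴.
Right side:
  Ω = V/A (resistance = voltage per current),
      = kg·m²·s⁻³·A⁻².
  N = kg·m/s² = kg·m·s⁻² (force = mass × acceleration).
  So N⁻¹ = kg⁻¹·m⁻¹·s².
  J = N·m (work = force × distance),
      = kg·m²·s⁻².
  H = Wb/A (inductance = flux per current),
      = kg·m²·s⁻²·A⁻².
  Combining: Ω·N⁻¹·J·kg⁻¹·m⁻¹·H = (kg·m²·s⁻³·A⁻²) · (kg⁻¹·m⁻¹·s²) · (kg·m²·s⁻²) · kg⁻¹ · m⁻¹ · (kg·m²·s⁻²·A⁻²) = kg·m⁴·s⁻⁵·A⁻⁴.
Left is kg²·m⁴·s⁻⁵·A⁻⁴; right is kg·m⁴·s⁻⁵·A⁻⁴ — different.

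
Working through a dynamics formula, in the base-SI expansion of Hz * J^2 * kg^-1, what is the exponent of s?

Hz = s⁻¹.
J = kg·m²·s⁻².
So J² = kg²·m⁴·s⁻⁴.
Combining: Hz·J²·kg⁻¹ = s⁻¹ · (kg²·m⁴·s⁻⁴) · kg⁻¹ = kg·m⁴·s⁻⁵.
The exponent of s is -5.

-5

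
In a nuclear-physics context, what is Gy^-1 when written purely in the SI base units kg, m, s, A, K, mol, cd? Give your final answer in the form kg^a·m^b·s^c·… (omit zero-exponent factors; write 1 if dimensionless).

m⁻²·s²

Gy = m²·s⁻².
So Gy⁻¹ = m⁻²·s².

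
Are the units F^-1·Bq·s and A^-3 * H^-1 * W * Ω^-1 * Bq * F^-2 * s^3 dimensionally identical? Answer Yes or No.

No

Left side:
  F = C/V (capacitance = charge per voltage),
      = A·s/(kg·m²·s⁻³·A⁻¹) (substituting C and V),
      = kg⁻¹·m⁻²·s⁴·A².
  So F⁻¹ = kg·m²·s⁻⁴·A⁻².
  Bq = 1/s = s⁻¹ (activity is decays per second).
  Combining: F⁻¹·Bq·s = (kg·m²·s⁻⁴·A⁻²) · s⁻¹ · s = kg·m²·s⁻⁴·A⁻².
Right side:
  H = kg·m²·s⁻²·A⁻².
  So H⁻¹ = kg⁻¹·m⁻²·s²·A².
  W = kg·m²·s⁻³.
  Ω = kg·m²·s⁻³·A⁻².
  So Ω⁻¹ = kg⁻¹·m⁻²·s³·A².
  Bq = s⁻¹.
  F = kg⁻¹·m⁻²·s⁴·A².
  So F⁻² = kg²·m⁴·s⁻⁸·A⁻⁴.
  Combining: A⁻³·H⁻¹·W·Ω⁻¹·Bq·F⁻²·s³ = A⁻³ · (kg⁻¹·m⁻²·s²·A²) · (kg·m²·s⁻³) · (kg⁻¹·m⁻²·s³·A²) · s⁻¹ · (kg²·m⁴·s⁻⁸·A⁻⁴) · s³ = kg·m²·s⁻⁴·A⁻³.
Left is kg·m²·s⁻⁴·A⁻²; right is kg·m²·s⁻⁴·A⁻³ — different.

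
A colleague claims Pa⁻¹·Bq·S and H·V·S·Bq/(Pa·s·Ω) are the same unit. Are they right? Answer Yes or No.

Left side:
  Pa = kg·m⁻¹·s⁻².
  So Pa⁻¹ = kg⁻¹·m·s².
  Bq = s⁻¹.
  S = kg⁻¹·m⁻²·s³·A².
  Combining: Pa⁻¹·Bq·S = (kg⁻¹·m·s²) · s⁻¹ · (kg⁻¹·m⁻²·s³·A²) = kg⁻²·m⁻¹·s⁴·A².
Right side:
  Pa = kg·m⁻¹·s⁻².
  So Pa⁻¹ = kg⁻¹·m·s².
  H = kg·m²·s⁻²·A⁻².
  V = kg·m²·s⁻³·A⁻¹.
  S = kg⁻¹·m⁻²·s³·A².
  Ω = kg·m²·s⁻³·A⁻².
  So Ω⁻¹ = kg⁻¹·m⁻²·s³·A².
  Bq = s⁻¹.
  Combining: Pa⁻¹·s⁻¹·H·V·S·Ω⁻¹·Bq = (kg⁻¹·m·s²) · s⁻¹ · (kg·m²·s⁻²·A⁻²) · (kg·m²·s⁻³·A⁻¹) · (kg⁻¹·m⁻²·s³·A²) · (kg⁻¹·m⁻²·s³·A²) · s⁻¹ = kg⁻¹·m·s·A.
Left is kg⁻²·m⁻¹·s⁴·A²; right is kg⁻¹·m·s·A — different.

No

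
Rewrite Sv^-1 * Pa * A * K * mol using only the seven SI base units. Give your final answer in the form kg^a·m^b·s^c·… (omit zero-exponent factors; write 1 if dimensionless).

Sv = J/kg (equivalent dose = energy per mass),
    = m²·s⁻².
So Sv⁻¹ = m⁻²·s².
Pa = N/m² (pressure = force per area),
    = kg·m⁻¹·s⁻².
Combining: Sv⁻¹·Pa·A·K·mol = (m⁻²·s²) · (kg·m⁻¹·s⁻²) · A · K · mol = kg·m⁻³·A·K·mol.

kg·m⁻³·A·K·mol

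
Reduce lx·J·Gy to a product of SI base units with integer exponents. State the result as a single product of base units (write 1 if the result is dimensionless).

lx = m⁻²·cd.
J = kg·m²·s⁻².
Gy = m²·s⁻².
Combining: lx·J·Gy = (m⁻²·cd) · (kg·m²·s⁻²) · (m²·s⁻²) = kg·m²·s⁻⁴·cd.

kg·m²·s⁻⁴·cd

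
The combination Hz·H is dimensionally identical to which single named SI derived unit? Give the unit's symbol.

Ω

Hz = 1/s = s⁻¹ (frequency is cycles per second).
H = Wb/A (inductance = flux per current),
    = kg·m²·s⁻²·A⁻².
Combining: Hz·H = s⁻¹ · (kg·m²·s⁻²·A⁻²) = kg·m²·s⁻³·A⁻².
kg·m²·s⁻³·A⁻² is the base-SI form of the ohm.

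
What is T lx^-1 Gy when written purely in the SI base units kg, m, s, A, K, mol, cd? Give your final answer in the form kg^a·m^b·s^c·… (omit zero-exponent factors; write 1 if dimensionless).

kg·m⁴·s⁻⁴·A⁻¹·cd⁻¹

T = Wb/m² (flux density = flux per area),
    = kg·s⁻²·A⁻¹.
lx = lm/m² (illuminance = luminous flux per area),
    = m⁻²·cd.
So lx⁻¹ = m²·cd⁻¹.
Gy = J/kg (absorbed dose = energy per mass),
    = m²·s⁻².
Combining: T·lx⁻¹·Gy = (kg·s⁻²·A⁻¹) · (m²·cd⁻¹) · (m²·s⁻²) = kg·m⁴·s⁻⁴·A⁻¹·cd⁻¹.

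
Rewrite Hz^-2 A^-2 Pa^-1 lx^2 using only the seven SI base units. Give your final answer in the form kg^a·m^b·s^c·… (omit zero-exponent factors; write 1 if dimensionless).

Hz = 1/s = s⁻¹ (frequency is cycles per second).
So Hz⁻² = s².
Pa = N/m² (pressure = force per area),
    = kg·m⁻¹·s⁻².
So Pa⁻¹ = kg⁻¹·m·s².
lx = lm/m² (illuminance = luminous flux per area),
    = m⁻²·cd.
So lx² = m⁻⁴·cd².
Combining: Hz⁻²·A⁻²·Pa⁻¹·lx² = s² · A⁻² · (kg⁻¹·m·s²) · (m⁻⁴·cd²) = kg⁻¹·m⁻³·s⁴·A⁻²·cd².

kg⁻¹·m⁻³·s⁴·A⁻²·cd²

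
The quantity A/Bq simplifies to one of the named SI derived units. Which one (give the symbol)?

C

Bq = 1/s = s⁻¹ (activity is decays per second).
So Bq⁻¹ = s.
Combining: Bq⁻¹·A = s · A = s·A.
s·A is the base-SI form of the coulomb.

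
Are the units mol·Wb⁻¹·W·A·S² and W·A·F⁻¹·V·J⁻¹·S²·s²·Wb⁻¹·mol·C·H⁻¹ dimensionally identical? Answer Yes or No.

Yes

Left side:
  Wb = V·s (flux: a volt is a weber per second),
      = kg·m²·s⁻²·A⁻¹.
  So Wb⁻¹ = kg⁻¹·m⁻²·s²·A.
  W = J/s (power = energy per time),
      = kg·m²·s⁻³.
  S = 1/Ω (conductance is reciprocal resistance),
      = kg⁻¹·m⁻²·s³·A².
  So S² = kg⁻²·m⁻⁴·s⁶·A⁴.
  Combining: mol·Wb⁻¹·W·A·S² = mol · (kg⁻¹·m⁻²·s²·A) · (kg·m²·s⁻³) · A · (kg⁻²·m⁻⁴·s⁶·A⁴) = kg⁻²·m⁻⁴·s⁵·A⁶·mol.
Right side:
  W = kg·m²·s⁻³.
  F = kg⁻¹·m⁻²·s⁴·A².
  So F⁻¹ = kg·m²·s⁻⁴·A⁻².
  V = kg·m²·s⁻³·A⁻¹.
  J = kg·m²·s⁻².
  So J⁻¹ = kg⁻¹·m⁻²·s².
  S = kg⁻¹·m⁻²·s³·A².
  So S² = kg⁻²·m⁻⁴·s⁶·A⁴.
  Wb = kg·m²·s⁻²·A⁻¹.
  So Wb⁻¹ = kg⁻¹·m⁻²·s²·A.
  C = s·A.
  H = kg·m²·s⁻²·A⁻².
  So H⁻¹ = kg⁻¹·m⁻²·s²·A².
  Combining: W·A·F⁻¹·V·J⁻¹·S²·s²·Wb⁻¹·mol·C·H⁻¹ = (kg·m²·s⁻³) · A · (kg·m²·s⁻⁴·A⁻²) · (kg·m²·s⁻³·A⁻¹) · (kg⁻¹·m⁻²·s²) · (kg⁻²·m⁻⁴·s⁶·A⁴) · s² · (kg⁻¹·m⁻²·s²·A) · mol · (s·A) · (kg⁻¹·m⁻²·s²·A²) = kg⁻²·m⁻⁴·s⁵·A⁶·mol.
Both reduce to kg⁻²·m⁻⁴·s⁵·A⁶·mol.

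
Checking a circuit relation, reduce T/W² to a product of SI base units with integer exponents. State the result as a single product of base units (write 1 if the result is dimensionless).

W = J/s (power = energy per time),
    = kg·m²·s⁻³.
So W⁻² = kg⁻²·m⁻⁴·s⁶.
T = Wb/m² (flux density = flux per area),
    = kg·s⁻²·A⁻¹.
Combining: W⁻²·T = (kg⁻²·m⁻⁴·s⁶) · (kg·s⁻²·A⁻¹) = kg⁻¹·m⁻⁴·s⁴·A⁻¹.

kg⁻¹·m⁻⁴·s⁴·A⁻¹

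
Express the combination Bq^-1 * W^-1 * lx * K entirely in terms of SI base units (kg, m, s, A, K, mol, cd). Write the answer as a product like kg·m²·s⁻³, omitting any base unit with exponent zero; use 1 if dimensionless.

kg⁻¹·m⁻⁴·s⁴·K·cd

Bq = s⁻¹.
So Bq⁻¹ = s.
W = kg·m²·s⁻³.
So W⁻¹ = kg⁻¹·m⁻²·s³.
lx = m⁻²·cd.
Combining: Bq⁻¹·W⁻¹·lx·K = s · (kg⁻¹·m⁻²·s³) · (m⁻²·cd) · K = kg⁻¹·m⁻⁴·s⁴·K·cd.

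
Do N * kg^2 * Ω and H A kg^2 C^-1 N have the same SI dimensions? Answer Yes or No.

Left side:
  N = kg·m/s² = kg·m·s⁻² (force = mass × acceleration).
  Ω = V/A (resistance = voltage per current),
      = kg·m²·s⁻³·A⁻².
  Combining: N·kg²·Ω = (kg·m·s⁻²) · kg² · (kg·m²·s⁻³·A⁻²) = kg⁴·m³·s⁻⁵·A⁻².
Right side:
  H = Wb/A (inductance = flux per current),
      = kg·m²·s⁻²·A⁻².
  C = A·s = s·A (charge = current × time).
  So C⁻¹ = s⁻¹·A⁻¹.
  N = kg·m/s² = kg·m·s⁻² (force = mass × acceleration).
  Combining: H·A·kg²·C⁻¹·N = (kg·m²·s⁻²·A⁻²) · A · kg² · (s⁻¹·A⁻¹) · (kg·m·s⁻²) = kg⁴·m³·s⁻⁵·A⁻².
Both reduce to kg⁴·m³·s⁻⁵·A⁻².

Yes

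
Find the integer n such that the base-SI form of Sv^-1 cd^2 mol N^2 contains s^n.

Sv = m²·s⁻².
So Sv⁻¹ = m⁻²·s².
N = kg·m·s⁻².
So N² = kg²·m²·s⁻⁴.
Combining: Sv⁻¹·cd²·mol·N² = (m⁻²·s²) · cd² · mol · (kg²·m²·s⁻⁴) = kg²·s⁻²·mol·cd².
The exponent of s is -2.

-2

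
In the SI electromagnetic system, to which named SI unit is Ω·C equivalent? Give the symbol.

Ω = V/A (resistance = voltage per current),
    = kg·m²·s⁻³·A⁻².
C = A·s = s·A (charge = current × time).
Combining: Ω·C = (kg·m²·s⁻³·A⁻²) · (s·A) = kg·m²·s⁻²·A⁻¹.
kg·m²·s⁻²·A⁻¹ is the base-SI form of the weber.

Wb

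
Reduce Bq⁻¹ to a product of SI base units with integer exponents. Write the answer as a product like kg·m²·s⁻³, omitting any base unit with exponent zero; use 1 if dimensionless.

Bq = s⁻¹.
So Bq⁻¹ = s.

s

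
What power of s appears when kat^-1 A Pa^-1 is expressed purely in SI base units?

kat = s⁻¹·mol.
So kat⁻¹ = s·mol⁻¹.
Pa = kg·m⁻¹·s⁻².
So Pa⁻¹ = kg⁻¹·m·s².
Combining: kat⁻¹·A·Pa⁻¹ = (s·mol⁻¹) · A · (kg⁻¹·m·s²) = kg⁻¹·m·s³·A·mol⁻¹.
The exponent of s is 3.

3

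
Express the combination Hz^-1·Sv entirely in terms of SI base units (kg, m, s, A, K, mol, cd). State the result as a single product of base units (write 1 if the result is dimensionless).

m²·s⁻¹

Hz = s⁻¹.
So Hz⁻¹ = s.
Sv = m²·s⁻².
Combining: Hz⁻¹·Sv = s · (m²·s⁻²) = m²·s⁻¹.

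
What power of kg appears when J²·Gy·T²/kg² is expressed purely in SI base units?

2

J = N·m (work = force × distance),
    = kg·m²·s⁻².
So J² = kg²·m⁴·s⁻⁴.
Gy = J/kg (absorbed dose = energy per mass),
    = m²·s⁻².
T = Wb/m² (flux density = flux per area),
    = kg·s⁻²·A⁻¹.
So T² = kg²·s⁻⁴·A⁻².
Combining: J²·Gy·T²·kg⁻² = (kg²·m⁴·s⁻⁴) · (m²·s⁻²) · (kg²·s⁻⁴·A⁻²) · kg⁻² = kg²·m⁶·s⁻¹⁰·A⁻².
The exponent of kg is 2.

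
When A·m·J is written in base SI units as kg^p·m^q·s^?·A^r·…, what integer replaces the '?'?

-2

J = kg·m²·s⁻².
Combining: A·m·J = A · m · (kg·m²·s⁻²) = kg·m³·s⁻²·A.
The exponent of s is -2.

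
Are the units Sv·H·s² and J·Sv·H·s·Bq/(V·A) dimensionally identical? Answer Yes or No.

No

Left side:
  Sv = J/kg (equivalent dose = energy per mass),
      = m²·s⁻².
  H = Wb/A (inductance = flux per current),
      = kg·m²·s⁻²·A⁻².
  Combining: Sv·H·s² = (m²·s⁻²) · (kg·m²·s⁻²·A⁻²) · s² = kg·m⁴·s⁻²·A⁻².
Right side:
  J = kg·m²·s⁻².
  Sv = m²·s⁻².
  V = kg·m²·s⁻³·A⁻¹.
  So V⁻¹ = kg⁻¹·m⁻²·s³·A.
  H = kg·m²·s⁻²·A⁻².
  Bq = s⁻¹.
  Combining: J·Sv·V⁻¹·H·s·A⁻¹·Bq = (kg·m²·s⁻²) · (m²·s⁻²) · (kg⁻¹·m⁻²·s³·A) · (kg·m²·s⁻²·A⁻²) · s · A⁻¹ · s⁻¹ = kg·m⁴·s⁻³·A⁻².
Left is kg·m⁴·s⁻²·A⁻²; right is kg·m⁴·s⁻³·A⁻² — different.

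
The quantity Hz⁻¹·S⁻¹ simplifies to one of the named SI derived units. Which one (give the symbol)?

H

Hz = s⁻¹.
So Hz⁻¹ = s.
S = kg⁻¹·m⁻²·s³·A².
So S⁻¹ = kg·m²·s⁻³·A⁻².
Combining: Hz⁻¹·S⁻¹ = s · (kg·m²·s⁻³·A⁻²) = kg·m²·s⁻²·A⁻².
kg·m²·s⁻²·A⁻² is the base-SI form of the henry.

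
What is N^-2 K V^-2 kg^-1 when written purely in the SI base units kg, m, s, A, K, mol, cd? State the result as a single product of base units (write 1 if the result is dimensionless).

kg⁻⁵·m⁻⁶·s¹⁰·A²·K

N = kg·m/s² = kg·m·s⁻² (force = mass × acceleration).
So N⁻² = kg⁻²·m⁻²·s⁴.
V = W/A (potential = power per current),
    = kg·m²·s⁻³·A⁻¹.
So V⁻² = kg⁻²·m⁻⁴·s⁶·A².
Combining: N⁻²·K·V⁻²·kg⁻¹ = (kg⁻²·m⁻²·s⁴) · K · (kg⁻²·m⁻⁴·s⁶·A²) · kg⁻¹ = kg⁻⁵·m⁻⁶·s¹⁰·A²·K.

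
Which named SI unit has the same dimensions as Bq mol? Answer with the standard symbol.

Bq = s⁻¹.
Combining: Bq·mol = s⁻¹ · mol = s⁻¹·mol.
s⁻¹·mol is the base-SI form of the katal.

kat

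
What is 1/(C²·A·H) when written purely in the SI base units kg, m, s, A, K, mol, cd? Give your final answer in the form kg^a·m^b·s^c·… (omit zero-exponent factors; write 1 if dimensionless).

C = s·A.
So C⁻² = s⁻²·A⁻².
H = kg·m²·s⁻²·A⁻².
So H⁻¹ = kg⁻¹·m⁻²·s²·A².
Combining: C⁻²·A⁻¹·H⁻¹ = (s⁻²·A⁻²) · A⁻¹ · (kg⁻¹·m⁻²·s²·A²) = kg⁻¹·m⁻²·A⁻¹.

kg⁻¹·m⁻²·A⁻¹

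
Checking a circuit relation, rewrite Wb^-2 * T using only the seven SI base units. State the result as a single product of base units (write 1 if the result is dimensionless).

kg⁻¹·m⁻⁴·s²·A

Wb = V·s (flux: a volt is a weber per second),
    = kg·m²·s⁻²·A⁻¹.
So Wb⁻² = kg⁻²·m⁻⁴·s⁴·A².
T = Wb/m² (flux density = flux per area),
    = kg·s⁻²·A⁻¹.
Combining: Wb⁻²·T = (kg⁻²·m⁻⁴·s⁴·A²) · (kg·s⁻²·A⁻¹) = kg⁻¹·m⁻⁴·s²·A.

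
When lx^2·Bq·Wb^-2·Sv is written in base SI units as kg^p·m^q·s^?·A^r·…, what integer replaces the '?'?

lx = m⁻²·cd.
So lx² = m⁻⁴·cd².
Bq = s⁻¹.
Wb = kg·m²·s⁻²·A⁻¹.
So Wb⁻² = kg⁻²·m⁻⁴·s⁴·A².
Sv = m²·s⁻².
Combining: lx²·Bq·Wb⁻²·Sv = (m⁻⁴·cd²) · s⁻¹ · (kg⁻²·m⁻⁴·s⁴·A²) · (m²·s⁻²) = kg⁻²·m⁻⁶·s·A²·cd².
The exponent of s is 1.

1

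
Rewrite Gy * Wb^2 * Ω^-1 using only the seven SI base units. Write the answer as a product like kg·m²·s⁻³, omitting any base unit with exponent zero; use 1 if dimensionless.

Gy = m²·s⁻².
Wb = kg·m²·s⁻²·A⁻¹.
So Wb² = kg²·m⁴·s⁻⁴·A⁻².
Ω = kg·m²·s⁻³·A⁻².
So Ω⁻¹ = kg⁻¹·m⁻²·s³·A².
Combining: Gy·Wb²·Ω⁻¹ = (m²·s⁻²) · (kg²·m⁴·s⁻⁴·A⁻²) · (kg⁻¹·m⁻²·s³·A²) = kg·m⁴·s⁻³.

kg·m⁴·s⁻³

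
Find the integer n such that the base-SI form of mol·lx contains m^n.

-2

lx = m⁻²·cd.
Combining: mol·lx = mol · (m⁻²·cd) = m⁻²·mol·cd.
The exponent of m is -2.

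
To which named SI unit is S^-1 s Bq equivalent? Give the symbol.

S = 1/Ω (conductance is reciprocal resistance),
    = kg⁻¹·m⁻²·s³·A².
So S⁻¹ = kg·m²·s⁻³·A⁻².
Bq = 1/s = s⁻¹ (activity is decays per second).
Combining: S⁻¹·s·Bq = (kg·m²·s⁻³·A⁻²) · s · s⁻¹ = kg·m²·s⁻³·A⁻².
kg·m²·s⁻³·A⁻² is the base-SI form of the ohm.

Ω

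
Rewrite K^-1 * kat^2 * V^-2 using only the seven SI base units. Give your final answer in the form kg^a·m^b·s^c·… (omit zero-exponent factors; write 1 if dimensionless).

kat = s⁻¹·mol.
So kat² = s⁻²·mol².
V = kg·m²·s⁻³·A⁻¹.
So V⁻² = kg⁻²·m⁻⁴·s⁶·A².
Combining: K⁻¹·kat²·V⁻² = K⁻¹ · (s⁻²·mol²) · (kg⁻²·m⁻⁴·s⁶·A²) = kg⁻²·m⁻⁴·s⁴·A²·K⁻¹·mol².

kg⁻²·m⁻⁴·s⁴·A²·K⁻¹·mol²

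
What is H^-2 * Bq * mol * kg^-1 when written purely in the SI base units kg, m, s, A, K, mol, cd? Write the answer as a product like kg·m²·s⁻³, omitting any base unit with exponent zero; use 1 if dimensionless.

H = kg·m²·s⁻²·A⁻².
So H⁻² = kg⁻²·m⁻⁴·s⁴·A⁴.
Bq = s⁻¹.
Combining: H⁻²·Bq·mol·kg⁻¹ = (kg⁻²·m⁻⁴·s⁴·A⁴) · s⁻¹ · mol · kg⁻¹ = kg⁻³·m⁻⁴·s³·A⁴·mol.

kg⁻³·m⁻⁴·s³·A⁴·mol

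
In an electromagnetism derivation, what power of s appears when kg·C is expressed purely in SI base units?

C = s·A.
Combining: kg·C = kg · (s·A) = kg·s·A.
The exponent of s is 1.

1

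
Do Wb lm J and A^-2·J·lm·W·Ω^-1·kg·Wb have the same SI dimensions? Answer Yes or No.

Left side:
  Wb = V·s (flux: a volt is a weber per second),
      = kg·m²·s⁻²·A⁻¹.
  lm = cd·sr = cd (luminous flux; sr is dimensionless).
  J = N·m (work = force × distance),
      = kg·m²·s⁻².
  Combining: Wb·lm·J = (kg·m²·s⁻²·A⁻¹) · cd · (kg·m²·s⁻²) = kg²·m⁴·s⁻⁴·A⁻¹·cd.
Right side:
  J = kg·m²·s⁻².
  lm = cd.
  W = kg·m²·s⁻³.
  Ω = kg·m²·s⁻³·A⁻².
  So Ω⁻¹ = kg⁻¹·m⁻²·s³·A².
  Wb = kg·m²·s⁻²·A⁻¹.
  Combining: A⁻²·J·lm·W·Ω⁻¹·kg·Wb = A⁻² · (kg·m²·s⁻²) · cd · (kg·m²·s⁻³) · (kg⁻¹·m⁻²·s³·A²) · kg · (kg·m²·s⁻²·A⁻¹) = kg³·m⁴·s⁻⁴·A⁻¹·cd.
Left is kg²·m⁴·s⁻⁴·A⁻¹·cd; right is kg³·m⁴·s⁻⁴·A⁻¹·cd — different.

No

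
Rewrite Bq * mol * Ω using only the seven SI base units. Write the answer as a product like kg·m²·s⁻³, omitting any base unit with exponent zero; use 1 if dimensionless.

Bq = 1/s = s⁻¹ (activity is decays per second).
Ω = V/A (resistance = voltage per current),
    = kg·m²·s⁻³·A⁻².
Combining: Bq·mol·Ω = s⁻¹ · mol · (kg·m²·s⁻³·A⁻²) = kg·m²·s⁻⁴·A⁻²·mol.

kg·m²·s⁻⁴·A⁻²·mol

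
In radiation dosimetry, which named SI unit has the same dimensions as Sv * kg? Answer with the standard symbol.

J

Sv = m²·s⁻².
Combining: Sv·kg = (m²·s⁻²) · kg = kg·m²·s⁻².
kg·m²·s⁻² is the base-SI form of the joule.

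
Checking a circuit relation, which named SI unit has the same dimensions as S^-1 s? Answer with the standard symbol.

H

S = kg⁻¹·m⁻²·s³·A².
So S⁻¹ = kg·m²·s⁻³·A⁻².
Combining: S⁻¹·s = (kg·m²·s⁻³·A⁻²) · s = kg·m²·s⁻²·A⁻².
kg·m²·s⁻²·A⁻² is the base-SI form of the henry.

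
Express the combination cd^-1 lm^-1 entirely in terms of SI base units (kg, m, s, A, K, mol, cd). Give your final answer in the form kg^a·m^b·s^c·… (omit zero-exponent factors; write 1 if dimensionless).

lm = cd·sr = cd (luminous flux; sr is dimensionless).
So lm⁻¹ = cd⁻¹.
Combining: cd⁻¹·lm⁻¹ = cd⁻¹ · cd⁻¹ = cd⁻².

cd⁻²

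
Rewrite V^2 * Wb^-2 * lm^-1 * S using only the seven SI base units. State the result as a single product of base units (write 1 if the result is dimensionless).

V = kg·m²·s⁻³·A⁻¹.
So V² = kg²·m⁴·s⁻⁶·A⁻².
Wb = kg·m²·s⁻²·A⁻¹.
So Wb⁻² = kg⁻²·m⁻⁴·s⁴·A².
lm = cd.
So lm⁻¹ = cd⁻¹.
S = kg⁻¹·m⁻²·s³·A².
Combining: V²·Wb⁻²·lm⁻¹·S = (kg²·m⁴·s⁻⁶·A⁻²) · (kg⁻²·m⁻⁴·s⁴·A²) · cd⁻¹ · (kg⁻¹·m⁻²·s³·A²) = kg⁻¹·m⁻²·s·A²·cd⁻¹.

kg⁻¹·m⁻²·s·A²·cd⁻¹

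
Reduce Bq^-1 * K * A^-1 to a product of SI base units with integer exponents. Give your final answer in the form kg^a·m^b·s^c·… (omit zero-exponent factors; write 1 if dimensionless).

Bq = 1/s = s⁻¹ (activity is decays per second).
So Bq⁻¹ = s.
Combining: Bq⁻¹·K·A⁻¹ = s · K · A⁻¹ = s·A⁻¹·K.

s·A⁻¹·K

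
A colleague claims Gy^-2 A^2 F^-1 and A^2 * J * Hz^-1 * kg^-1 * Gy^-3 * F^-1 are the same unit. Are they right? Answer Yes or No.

No

Left side:
  Gy = J/kg (absorbed dose = energy per mass),
      = m²·s⁻².
  So Gy⁻² = m⁻⁴·s⁴.
  F = C/V (capacitance = charge per voltage),
      = A·s/(kg·m²·s⁻³·A⁻¹) (substituting C and V),
      = kg⁻¹·m⁻²·s⁴·A².
  So F⁻¹ = kg·m²·s⁻⁴·A⁻².
  Combining: Gy⁻²·A²·F⁻¹ = (m⁻⁴·s⁴) · A² · (kg·m²·s⁻⁴·A⁻²) = kg·m⁻².
Right side:
  J = kg·m²·s⁻².
  Hz = s⁻¹.
  So Hz⁻¹ = s.
  Gy = m²·s⁻².
  So Gy⁻³ = m⁻⁶·s⁶.
  F = kg⁻¹·m⁻²·s⁴·A².
  So F⁻¹ = kg·m²·s⁻⁴·A⁻².
  Combining: A²·J·Hz⁻¹·kg⁻¹·Gy⁻³·F⁻¹ = A² · (kg·m²·s⁻²) · s · kg⁻¹ · (m⁻⁶·s⁶) · (kg·m²·s⁻⁴·A⁻²) = kg·m⁻²·s.
Left is kg·m⁻²; right is kg·m⁻²·s — different.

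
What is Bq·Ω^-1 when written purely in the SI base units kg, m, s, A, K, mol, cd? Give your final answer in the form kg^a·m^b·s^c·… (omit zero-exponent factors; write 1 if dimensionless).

kg⁻¹·m⁻²·s²·A²

Bq = 1/s = s⁻¹ (activity is decays per second).
Ω = V/A (resistance = voltage per current),
    = kg·m²·s⁻³·A⁻².
So Ω⁻¹ = kg⁻¹·m⁻²·s³·A².
Combining: Bq·Ω⁻¹ = s⁻¹ · (kg⁻¹·m⁻²·s³·A²) = kg⁻¹·m⁻²·s²·A².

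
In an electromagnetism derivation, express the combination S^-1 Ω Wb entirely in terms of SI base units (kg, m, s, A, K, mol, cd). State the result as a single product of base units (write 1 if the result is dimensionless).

S = 1/Ω (conductance is reciprocal resistance),
    = kg⁻¹·m⁻²·s³·A².
So S⁻¹ = kg·m²·s⁻³·A⁻².
Ω = V/A (resistance = voltage per current),
    = kg·m²·s⁻³·A⁻².
Wb = V·s (flux: a volt is a weber per second),
    = kg·m²·s⁻²·A⁻¹.
Combining: S⁻¹·Ω·Wb = (kg·m²·s⁻³·A⁻²) · (kg·m²·s⁻³·A⁻²) · (kg·m²·s⁻²·A⁻¹) = kg³·m⁶·s⁻⁸·A⁻⁵.

kg³·m⁶·s⁻⁸·A⁻⁵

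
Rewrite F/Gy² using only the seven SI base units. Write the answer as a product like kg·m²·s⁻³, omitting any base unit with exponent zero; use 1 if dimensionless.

kg⁻¹·m⁻⁶·s⁸·A²

Gy = J/kg (absorbed dose = energy per mass),
    = m²·s⁻².
So Gy⁻² = m⁻⁴·s⁴.
F = C/V (capacitance = charge per voltage),
    = A·s/(kg·m²·s⁻³·A⁻¹) (substituting C and V),
    = kg⁻¹·m⁻²·s⁴·A².
Combining: Gy⁻²·F = (m⁻⁴·s⁴) · (kg⁻¹·m⁻²·s⁴·A²) = kg⁻¹·m⁻⁶·s⁸·A².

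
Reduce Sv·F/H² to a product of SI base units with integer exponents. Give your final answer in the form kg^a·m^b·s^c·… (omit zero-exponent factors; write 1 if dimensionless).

Sv = m²·s⁻².
H = kg·m²·s⁻²·A⁻².
So H⁻² = kg⁻²·m⁻⁴·s⁴·A⁴.
F = kg⁻¹·m⁻²·s⁴·A².
Combining: Sv·H⁻²·F = (m²·s⁻²) · (kg⁻²·m⁻⁴·s⁴·A⁴) · (kg⁻¹·m⁻²·s⁴·A²) = kg⁻³·m⁻⁴·s⁶·A⁶.

kg⁻³·m⁻⁴·s⁶·A⁶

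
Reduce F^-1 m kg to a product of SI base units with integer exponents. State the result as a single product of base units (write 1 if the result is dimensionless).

F = C/V (capacitance = charge per voltage),
    = A·s/(kg·m²·s⁻³·A⁻¹) (substituting C and V),
    = kg⁻¹·m⁻²·s⁴·A².
So F⁻¹ = kg·m²·s⁻⁴·A⁻².
Combining: F⁻¹·m·kg = (kg·m²·s⁻⁴·A⁻²) · m · kg = kg²·m³·s⁻⁴·A⁻².

kg²·m³·s⁻⁴·A⁻²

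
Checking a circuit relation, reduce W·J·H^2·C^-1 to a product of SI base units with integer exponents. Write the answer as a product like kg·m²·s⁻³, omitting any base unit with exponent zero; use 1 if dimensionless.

W = kg·m²·s⁻³.
J = kg·m²·s⁻².
H = kg·m²·s⁻²·A⁻².
So H² = kg²·m⁴·s⁻⁴·A⁻⁴.
C = s·A.
So C⁻¹ = s⁻¹·A⁻¹.
Combining: W·J·H²·C⁻¹ = (kg·m²·s⁻³) · (kg·m²·s⁻²) · (kg²·m⁴·s⁻⁴·A⁻⁴) · (s⁻¹·A⁻¹) = kg⁴·m⁸·s⁻¹⁰·A⁻⁵.

kg⁴·m⁸·s⁻¹⁰·A⁻⁵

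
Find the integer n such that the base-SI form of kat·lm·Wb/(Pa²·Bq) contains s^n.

2

kat = mol/s = s⁻¹·mol (catalytic activity).
lm = cd·sr = cd (luminous flux; sr is dimensionless).
Pa = N/m² (pressure = force per area),
    = kg·m⁻¹·s⁻².
So Pa⁻² = kg⁻²·m²·s⁴.
Wb = V·s (flux: a volt is a weber per second),
    = kg·m²·s⁻²·A⁻¹.
Bq = 1/s = s⁻¹ (activity is decays per second).
So Bq⁻¹ = s.
Combining: kat·lm·Pa⁻²·Wb·Bq⁻¹ = (s⁻¹·mol) · cd · (kg⁻²·m²·s⁴) · (kg·m²·s⁻²·A⁻¹) · s = kg⁻¹·m⁴·s²·A⁻¹·mol·cd.
The exponent of s is 2.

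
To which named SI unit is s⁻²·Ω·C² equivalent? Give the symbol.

W

Ω = V/A (resistance = voltage per current),
    = kg·m²·s⁻³·A⁻².
C = A·s = s·A (charge = current × time).
So C² = s²·A².
Combining: s⁻²·Ω·C² = s⁻² · (kg·m²·s⁻³·A⁻²) · (s²·A²) = kg·m²·s⁻³.
kg·m²·s⁻³ is the base-SI form of the watt.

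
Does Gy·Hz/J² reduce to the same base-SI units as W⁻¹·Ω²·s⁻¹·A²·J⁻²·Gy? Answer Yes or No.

No

Left side:
  J = N·m (work = force × distance),
      = kg·m²·s⁻².
  So J⁻² = kg⁻²·m⁻⁴·s⁴.
  Gy = J/kg (absorbed dose = energy per mass),
      = m²·s⁻².
  Hz = 1/s = s⁻¹ (frequency is cycles per second).
  Combining: J⁻²·Gy·Hz = (kg⁻²·m⁻⁴·s⁴) · (m²·s⁻²) · s⁻¹ = kg⁻²·m⁻²·s.
Right side:
  W = kg·m²·s⁻³.
  So W⁻¹ = kg⁻¹·m⁻²·s³.
  Ω = kg·m²·s⁻³·A⁻².
  So Ω² = kg²·m⁴·s⁻⁶·A⁻⁴.
  J = kg·m²·s⁻².
  So J⁻² = kg⁻²·m⁻⁴·s⁴.
  Gy = m²·s⁻².
  Combining: W⁻¹·Ω²·s⁻¹·A²·J⁻²·Gy = (kg⁻¹·m⁻²·s³) · (kg²·m⁴·s⁻⁶·A⁻⁴) · s⁻¹ · A² · (kg⁻²·m⁻⁴·s⁴) · (m²·s⁻²) = kg⁻¹·s⁻²·A⁻².
Left is kg⁻²·m⁻²·s; right is kg⁻¹·s⁻²·A⁻² — different.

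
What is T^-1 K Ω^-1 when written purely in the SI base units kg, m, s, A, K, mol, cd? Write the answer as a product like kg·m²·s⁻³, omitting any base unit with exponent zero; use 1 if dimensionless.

kg⁻²·m⁻²·s⁵·A³·K

T = Wb/m² (flux density = flux per area),
    = kg·s⁻²·A⁻¹.
So T⁻¹ = kg⁻¹·s²·A.
Ω = V/A (resistance = voltage per current),
    = kg·m²·s⁻³·A⁻².
So Ω⁻¹ = kg⁻¹·m⁻²·s³·A².
Combining: T⁻¹·K·Ω⁻¹ = (kg⁻¹·s²·A) · K · (kg⁻¹·m⁻²·s³·A²) = kg⁻²·m⁻²·s⁵·A³·K.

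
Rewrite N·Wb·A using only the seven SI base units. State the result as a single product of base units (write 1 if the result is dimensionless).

N = kg·m·s⁻².
Wb = kg·m²·s⁻²·A⁻¹.
Combining: N·Wb·A = (kg·m·s⁻²) · (kg·m²·s⁻²·A⁻¹) · A = kg²·m³·s⁻⁴.

kg²·m³·s⁻⁴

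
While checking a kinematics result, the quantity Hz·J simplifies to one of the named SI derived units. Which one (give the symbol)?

Hz = s⁻¹.
J = kg·m²·s⁻².
Combining: Hz·J = s⁻¹ · (kg·m²·s⁻²) = kg·m²·s⁻³.
kg·m²·s⁻³ is the base-SI form of the watt.

W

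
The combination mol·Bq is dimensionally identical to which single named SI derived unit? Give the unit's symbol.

kat

Bq = 1/s = s⁻¹ (activity is decays per second).
Combining: mol·Bq = mol · s⁻¹ = s⁻¹·mol.
s⁻¹·mol is the base-SI form of the katal.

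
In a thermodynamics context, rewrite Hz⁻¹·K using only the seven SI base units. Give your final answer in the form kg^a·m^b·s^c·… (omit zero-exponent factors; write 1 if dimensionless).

s·K

Hz = s⁻¹.
So Hz⁻¹ = s.
Combining: Hz⁻¹·K = s · K = s·K.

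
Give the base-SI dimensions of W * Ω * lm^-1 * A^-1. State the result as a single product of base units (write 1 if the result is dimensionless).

kg²·m⁴·s⁻⁶·A⁻³·cd⁻¹

W = J/s (power = energy per time),
    = kg·m²·s⁻³.
Ω = V/A (resistance = voltage per current),
    = kg·m²·s⁻³·A⁻².
lm = cd·sr = cd (luminous flux; sr is dimensionless).
So lm⁻¹ = cd⁻¹.
Combining: W·Ω·lm⁻¹·A⁻¹ = (kg·m²·s⁻³) · (kg·m²·s⁻³·A⁻²) · cd⁻¹ · A⁻¹ = kg²·m⁴·s⁻⁶·A⁻³·cd⁻¹.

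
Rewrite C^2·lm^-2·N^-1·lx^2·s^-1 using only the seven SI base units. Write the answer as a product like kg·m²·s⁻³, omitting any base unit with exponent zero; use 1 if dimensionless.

C = s·A.
So C² = s²·A².
lm = cd.
So lm⁻² = cd⁻².
N = kg·m·s⁻².
So N⁻¹ = kg⁻¹·m⁻¹·s².
lx = m⁻²·cd.
So lx² = m⁻⁴·cd².
Combining: C²·lm⁻²·N⁻¹·lx²·s⁻¹ = (s²·A²) · cd⁻² · (kg⁻¹·m⁻¹·s²) · (m⁻⁴·cd²) · s⁻¹ = kg⁻¹·m⁻⁵·s³·A².

kg⁻¹·m⁻⁵·s³·A²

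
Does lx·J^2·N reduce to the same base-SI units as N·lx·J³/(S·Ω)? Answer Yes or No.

Left side:
  lx = lm/m² (illuminance = luminous flux per area),
      = m⁻²·cd.
  J = N·m (work = force × distance),
      = kg·m²·s⁻².
  So J² = kg²·m⁴·s⁻⁴.
  N = kg·m/s² = kg·m·s⁻² (force = mass × acceleration).
  Combining: lx·J²·N = (m⁻²·cd) · (kg²·m⁴·s⁻⁴) · (kg·m·s⁻²) = kg³·m³·s⁻⁶·cd.
Right side:
  S = 1/Ω (conductance is reciprocal resistance),
      = kg⁻¹·m⁻²·s³·A².
  So S⁻¹ = kg·m²·s⁻³·A⁻².
  N = kg·m/s² = kg·m·s⁻² (force = mass × acceleration).
  lx = lm/m² (illuminance = luminous flux per area),
      = m⁻²·cd.
  Ω = V/A (resistance = voltage per current),
      = kg·m²·s⁻³·A⁻².
  So Ω⁻¹ = kg⁻¹·m⁻²·s³·A².
  J = N·m (work = force × distance),
      = kg·m²·s⁻².
  So J³ = kg³·m⁶·s⁻⁶.
  Combining: S⁻¹·N·lx·Ω⁻¹·J³ = (kg·m²·s⁻³·A⁻²) · (kg·m·s⁻²) · (m⁻²·cd) · (kg⁻¹·m⁻²·s³·A²) · (kg³·m⁶·s⁻⁶) = kg⁴·m⁵·s⁻⁸·cd.
Left is kg³·m³·s⁻⁶·cd; right is kg⁴·m⁵·s⁻⁸·cd — different.

No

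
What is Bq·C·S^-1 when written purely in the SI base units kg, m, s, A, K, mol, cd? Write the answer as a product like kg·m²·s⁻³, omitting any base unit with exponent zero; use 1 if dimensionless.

Bq = 1/s = s⁻¹ (activity is decays per second).
C = A·s = s·A (charge = current × time).
S = 1/Ω (conductance is reciprocal resistance),
    = kg⁻¹·m⁻²·s³·A².
So S⁻¹ = kg·m²·s⁻³·A⁻².
Combining: Bq·C·S⁻¹ = s⁻¹ · (s·A) · (kg·m²·s⁻³·A⁻²) = kg·m²·s⁻³·A⁻¹.

kg·m²·s⁻³·A⁻¹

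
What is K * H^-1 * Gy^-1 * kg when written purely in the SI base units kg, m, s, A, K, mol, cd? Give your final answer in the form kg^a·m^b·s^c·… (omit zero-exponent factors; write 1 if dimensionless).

H = Wb/A (inductance = flux per current),
    = kg·m²·s⁻²·A⁻².
So H⁻¹ = kg⁻¹·m⁻²·s²·A².
Gy = J/kg (absorbed dose = energy per mass),
    = m²·s⁻².
So Gy⁻¹ = m⁻²·s².
Combining: K·H⁻¹·Gy⁻¹·kg = K · (kg⁻¹·m⁻²·s²·A²) · (m⁻²·s²) · kg = m⁻⁴·s⁴·A²·K.

m⁻⁴·s⁴·A²·K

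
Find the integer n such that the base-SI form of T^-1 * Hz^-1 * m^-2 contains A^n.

T = Wb/m² (flux density = flux per area),
    = kg·s⁻²·A⁻¹.
So T⁻¹ = kg⁻¹·s²·A.
Hz = 1/s = s⁻¹ (frequency is cycles per second).
So Hz⁻¹ = s.
Combining: T⁻¹·Hz⁻¹·m⁻² = (kg⁻¹·s²·A) · s · m⁻² = kg⁻¹·m⁻²·s³·A.
The exponent of A is 1.

1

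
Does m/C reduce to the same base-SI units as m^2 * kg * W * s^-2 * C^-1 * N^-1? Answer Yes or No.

No

Left side:
  C = A·s = s·A (charge = current × time).
  So C⁻¹ = s⁻¹·A⁻¹.
  Combining: C⁻¹·m = (s⁻¹·A⁻¹) · m = m·s⁻¹·A⁻¹.
Right side:
  W = J/s (power = energy per time),
      = kg·m²·s⁻³.
  C = A·s = s·A (charge = current × time).
  So C⁻¹ = s⁻¹·A⁻¹.
  N = kg·m/s² = kg·m·s⁻² (force = mass × acceleration).
  So N⁻¹ = kg⁻¹·m⁻¹·s².
  Combining: m²·kg·W·s⁻²·C⁻¹·N⁻¹ = m² · kg · (kg·m²·s⁻³) · s⁻² · (s⁻¹·A⁻¹) · (kg⁻¹·m⁻¹·s²) = kg·m³·s⁻⁴·A⁻¹.
Left is m·s⁻¹·A⁻¹; right is kg·m³·s⁻⁴·A⁻¹ — different.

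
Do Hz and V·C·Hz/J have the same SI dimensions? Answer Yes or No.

Left side:
  Hz = s⁻¹.
Right side:
  V = kg·m²·s⁻³·A⁻¹.
  C = s·A.
  J = kg·m²·s⁻².
  So J⁻¹ = kg⁻¹·m⁻²·s².
  Hz = s⁻¹.
  Combining: V·C·J⁻¹·Hz = (kg·m²·s⁻³·A⁻¹) · (s·A) · (kg⁻¹·m⁻²·s²) · s⁻¹ = s⁻¹.
Both reduce to s⁻¹.

Yes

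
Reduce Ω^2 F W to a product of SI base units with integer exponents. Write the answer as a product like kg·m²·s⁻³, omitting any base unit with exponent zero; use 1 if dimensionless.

Ω = V/A (resistance = voltage per current),
    = kg·m²·s⁻³·A⁻².
So Ω² = kg²·m⁴·s⁻⁶·A⁻⁴.
F = C/V (capacitance = charge per voltage),
    = A·s/(kg·m²·s⁻³·A⁻¹) (substituting C and V),
    = kg⁻¹·m⁻²·s⁴·A².
W = J/s (power = energy per time),
    = kg·m²·s⁻³.
Combining: Ω²·F·W = (kg²·m⁴·s⁻⁶·A⁻⁴) · (kg⁻¹·m⁻²·s⁴·A²) · (kg·m²·s⁻³) = kg²·m⁴·s⁻⁵·A⁻².

kg²·m⁴·s⁻⁵·A⁻²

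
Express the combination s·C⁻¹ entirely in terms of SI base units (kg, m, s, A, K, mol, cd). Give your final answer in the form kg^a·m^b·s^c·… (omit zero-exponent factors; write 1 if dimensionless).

C = A·s = s·A (charge = current × time).
So C⁻¹ = s⁻¹·A⁻¹.
Combining: s·C⁻¹ = s · (s⁻¹·A⁻¹) = A⁻¹.

A⁻¹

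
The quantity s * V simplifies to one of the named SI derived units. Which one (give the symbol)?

V = kg·m²·s⁻³·A⁻¹.
Combining: s·V = s · (kg·m²·s⁻³·A⁻¹) = kg·m²·s⁻²·A⁻¹.
kg·m²·s⁻²·A⁻¹ is the base-SI form of the weber.

Wb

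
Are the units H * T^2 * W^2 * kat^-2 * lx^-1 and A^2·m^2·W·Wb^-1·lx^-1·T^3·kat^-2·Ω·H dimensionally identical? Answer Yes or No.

Yes

Left side:
  H = Wb/A (inductance = flux per current),
      = kg·m²·s⁻²·A⁻².
  T = Wb/m² (flux density = flux per area),
      = kg·s⁻²·A⁻¹.
  So T² = kg²·s⁻⁴·A⁻².
  W = J/s (power = energy per time),
      = kg·m²·s⁻³.
  So W² = kg²·m⁴·s⁻⁶.
  kat = mol/s = s⁻¹·mol (catalytic activity).
  So kat⁻² = s²·mol⁻².
  lx = lm/m² (illuminance = luminous flux per area),
      = m⁻²·cd.
  So lx⁻¹ = m²·cd⁻¹.
  Combining: H·T²·W²·kat⁻²·lx⁻¹ = (kg·m²·s⁻²·A⁻²) · (kg²·s⁻⁴·A⁻²) · (kg²·m⁴·s⁻⁶) · (s²·mol⁻²) · (m²·cd⁻¹) = kg⁵·m⁸·s⁻¹⁰·A⁻⁴·mol⁻²·cd⁻¹.
Right side:
  W = J/s (power = energy per time),
      = kg·m²·s⁻³.
  Wb = V·s (flux: a volt is a weber per second),
      = kg·m²·s⁻²·A⁻¹.
  So Wb⁻¹ = kg⁻¹·m⁻²·s²·A.
  lx = lm/m² (illuminance = luminous flux per area),
      = m⁻²·cd.
  So lx⁻¹ = m²·cd⁻¹.
  T = Wb/m² (flux density = flux per area),
      = kg·s⁻²·A⁻¹.
  So T³ = kg³·s⁻⁶·A⁻³.
  kat = mol/s = s⁻¹·mol (catalytic activity).
  So kat⁻² = s²·mol⁻².
  Ω = V/A (resistance = voltage per current),
      = kg·m²·s⁻³·A⁻².
  H = Wb/A (inductance = flux per current),
      = kg·m²·s⁻²·A⁻².
  Combining: A²·m²·W·Wb⁻¹·lx⁻¹·T³·kat⁻²·Ω·H = A² · m² · (kg·m²·s⁻³) · (kg⁻¹·m⁻²·s²·A) · (m²·cd⁻¹) · (kg³·s⁻⁶·A⁻³) · (s²·mol⁻²) · (kg·m²·s⁻³·A⁻²) · (kg·m²·s⁻²·A⁻²) = kg⁵·m⁸·s⁻¹⁰·A⁻⁴·mol⁻²·cd⁻¹.
Both reduce to kg⁵·m⁸·s⁻¹⁰·A⁻⁴·mol⁻²·cd⁻¹.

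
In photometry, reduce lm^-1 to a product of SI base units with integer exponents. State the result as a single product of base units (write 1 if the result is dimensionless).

cd⁻¹

lm = cd·sr = cd (luminous flux; sr is dimensionless).
So lm⁻¹ = cd⁻¹.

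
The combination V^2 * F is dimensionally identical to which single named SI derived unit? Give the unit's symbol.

V = kg·m²·s⁻³·A⁻¹.
So V² = kg²·m⁴·s⁻⁶·A⁻².
F = kg⁻¹·m⁻²·s⁴·A².
Combining: V²·F = (kg²·m⁴·s⁻⁶·A⁻²) · (kg⁻¹·m⁻²·s⁴·A²) = kg·m²·s⁻².
kg·m²·s⁻² is the base-SI form of the joule.

J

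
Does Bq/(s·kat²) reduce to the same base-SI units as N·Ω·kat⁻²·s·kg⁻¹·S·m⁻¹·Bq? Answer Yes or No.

Yes

Left side:
  Bq = s⁻¹.
  kat = s⁻¹·mol.
  So kat⁻² = s²·mol⁻².
  Combining: Bq·s⁻¹·kat⁻² = s⁻¹ · s⁻¹ · (s²·mol⁻²) = mol⁻².
Right side:
  N = kg·m·s⁻².
  Ω = kg·m²·s⁻³·A⁻².
  kat = s⁻¹·mol.
  So kat⁻² = s²·mol⁻².
  S = kg⁻¹·m⁻²·s³·A².
  Bq = s⁻¹.
  Combining: N·Ω·kat⁻²·s·kg⁻¹·S·m⁻¹·Bq = (kg·m·s⁻²) · (kg·m²·s⁻³·A⁻²) · (s²·mol⁻²) · s · kg⁻¹ · (kg⁻¹·m⁻²·s³·A²) · m⁻¹ · s⁻¹ = mol⁻².
Both reduce to mol⁻².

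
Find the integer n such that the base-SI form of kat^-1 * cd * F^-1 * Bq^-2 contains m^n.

kat = mol/s = s⁻¹·mol (catalytic activity).
So kat⁻¹ = s·mol⁻¹.
F = C/V (capacitance = charge per voltage),
    = A·s/(kg·m²·s⁻³·A⁻¹) (substituting C and V),
    = kg⁻¹·m⁻²·s⁴·A².
So F⁻¹ = kg·m²·s⁻⁴·A⁻².
Bq = 1/s = s⁻¹ (activity is decays per second).
So Bq⁻² = s².
Combining: kat⁻¹·cd·F⁻¹·Bq⁻² = (s·mol⁻¹) · cd · (kg·m²·s⁻⁴·A⁻²) · s² = kg·m²·s⁻¹·A⁻²·mol⁻¹·cd.
The exponent of m is 2.

2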